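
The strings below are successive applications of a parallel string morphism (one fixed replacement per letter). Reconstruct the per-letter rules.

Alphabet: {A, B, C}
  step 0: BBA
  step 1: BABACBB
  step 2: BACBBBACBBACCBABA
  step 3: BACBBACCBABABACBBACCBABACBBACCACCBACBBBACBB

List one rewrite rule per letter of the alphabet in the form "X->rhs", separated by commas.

A->CBB, B->BA, C->ACC

  step 2 ⇒ step 3: BACBBBACBBACCBABA ⇒ BA·CBB·ACC·BA·BA·BA·CBB·ACC·BA·BA·CBB·ACC·ACC·BA·CBB·BA·CBB
    A ↦ CBB
    B ↦ BA
    C ↦ ACC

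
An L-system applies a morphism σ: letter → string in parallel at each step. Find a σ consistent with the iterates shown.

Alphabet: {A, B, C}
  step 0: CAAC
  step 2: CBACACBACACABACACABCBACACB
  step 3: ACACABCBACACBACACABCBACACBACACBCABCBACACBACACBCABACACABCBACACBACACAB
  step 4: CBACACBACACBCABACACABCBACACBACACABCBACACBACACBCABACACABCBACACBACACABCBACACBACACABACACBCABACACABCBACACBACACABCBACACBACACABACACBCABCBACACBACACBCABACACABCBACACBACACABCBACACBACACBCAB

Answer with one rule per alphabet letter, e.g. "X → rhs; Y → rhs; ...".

  step 3 ⇒ step 4: ACACABCBACACBACACABCBACACBACACBCABCBACACBACACBCABACACABCBACACBACACAB ⇒ CB·ACA·CB·ACA·CB·CAB·ACA·CAB·CB·ACA·CB·ACA·CAB·CB·ACA·CB·ACA·CB·CAB·ACA·CAB·CB·ACA·CB·ACA·CAB·CB·ACA·CB·ACA·CAB·ACA·CB·CAB·ACA·CAB·CB·ACA·CB·ACA·CAB·CB·ACA·CB·ACA·CAB·ACA·CB·CAB·CB·ACA·CB·ACA·CB·CAB·ACA·CAB·CB·ACA·CB·ACA·CAB·CB·ACA·CB·ACA·CB·CAB
    A ↦ CB
    B ↦ CAB
    C ↦ ACA

A->CB, B->CAB, C->ACA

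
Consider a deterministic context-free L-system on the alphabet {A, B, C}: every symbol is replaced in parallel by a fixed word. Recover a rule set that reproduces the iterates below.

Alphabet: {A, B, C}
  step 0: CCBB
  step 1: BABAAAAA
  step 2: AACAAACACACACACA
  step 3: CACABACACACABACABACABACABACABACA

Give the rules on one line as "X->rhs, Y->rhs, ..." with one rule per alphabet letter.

A->CA, B->AA, C->BA

  step 2 ⇒ step 3: AACAAACACACACACA ⇒ CA·CA·BA·CA·CA·CA·BA·CA·BA·CA·BA·CA·BA·CA·BA·CA
    A ↦ CA
    C ↦ BA
  step 0 ⇒ step 1: CCBB ⇒ BA·BA·AA·AA
    B ↦ AA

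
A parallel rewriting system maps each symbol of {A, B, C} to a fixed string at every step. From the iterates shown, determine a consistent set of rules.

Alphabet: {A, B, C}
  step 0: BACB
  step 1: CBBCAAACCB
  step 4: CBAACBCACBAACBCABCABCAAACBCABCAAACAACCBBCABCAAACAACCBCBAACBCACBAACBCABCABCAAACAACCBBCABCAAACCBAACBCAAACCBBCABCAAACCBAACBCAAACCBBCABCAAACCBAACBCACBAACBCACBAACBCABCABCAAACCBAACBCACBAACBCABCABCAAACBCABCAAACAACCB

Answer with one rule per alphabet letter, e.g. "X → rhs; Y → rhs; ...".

  step 0 ⇒ step 1: BACB ⇒ CB·BCA·AAC·CB
    A ↦ BCA
    B ↦ CB
    C ↦ AAC

A->BCA, B->CB, C->AAC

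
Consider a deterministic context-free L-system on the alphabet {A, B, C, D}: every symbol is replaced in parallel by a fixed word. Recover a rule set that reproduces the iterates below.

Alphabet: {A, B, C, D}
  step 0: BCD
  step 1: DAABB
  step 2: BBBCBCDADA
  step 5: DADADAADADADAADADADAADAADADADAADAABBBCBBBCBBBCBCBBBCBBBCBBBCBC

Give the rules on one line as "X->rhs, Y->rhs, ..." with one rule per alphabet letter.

  step 1 ⇒ step 2: DAABB ⇒ BB·BC·BC·DA·DA
    A ↦ BC
    B ↦ DA
    D ↦ BB
  step 0 ⇒ step 1: BCD ⇒ DA·A·BB
    C ↦ A

A->BC, B->DA, C->A, D->BB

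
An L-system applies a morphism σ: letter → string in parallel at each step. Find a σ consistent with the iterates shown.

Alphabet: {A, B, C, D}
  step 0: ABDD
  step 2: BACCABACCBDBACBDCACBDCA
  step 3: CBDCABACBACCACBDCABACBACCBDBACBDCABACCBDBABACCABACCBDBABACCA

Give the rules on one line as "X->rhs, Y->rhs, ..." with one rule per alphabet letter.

  step 2 ⇒ step 3: BACCABACCBDBACBDCACBDCA ⇒ CBD·CA·BAC·BAC·CA·CBD·CA·BAC·BAC·CBD·BA·CBD·CA·BAC·CBD·BA·BAC·CA·BAC·CBD·BA·BAC·CA
    A ↦ CA
    B ↦ CBD
    C ↦ BAC
    D ↦ BA

A->CA, B->CBD, C->BAC, D->BA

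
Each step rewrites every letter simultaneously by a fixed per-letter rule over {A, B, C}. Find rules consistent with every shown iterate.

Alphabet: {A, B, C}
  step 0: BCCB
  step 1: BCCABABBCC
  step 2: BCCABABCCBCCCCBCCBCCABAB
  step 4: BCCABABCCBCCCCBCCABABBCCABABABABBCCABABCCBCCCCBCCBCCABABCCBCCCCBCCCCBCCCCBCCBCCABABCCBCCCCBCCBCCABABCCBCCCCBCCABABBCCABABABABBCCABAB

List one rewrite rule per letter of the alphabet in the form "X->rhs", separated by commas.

  step 1 ⇒ step 2: BCCABABBCC ⇒ BCC·AB·AB·CC·BCC·CC·BCC·BCC·AB·AB
    A ↦ CC
    B ↦ BCC
    C ↦ AB

A->CC, B->BCC, C->AB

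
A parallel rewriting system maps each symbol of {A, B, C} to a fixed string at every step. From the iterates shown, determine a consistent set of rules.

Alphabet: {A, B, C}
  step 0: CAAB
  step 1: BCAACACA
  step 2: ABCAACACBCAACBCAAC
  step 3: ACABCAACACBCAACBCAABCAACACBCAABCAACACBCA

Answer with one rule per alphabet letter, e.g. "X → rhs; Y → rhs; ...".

A->AC, B->A, C->BCA

  step 2 ⇒ step 3: ABCAACACBCAACBCAAC ⇒ AC·A·BCA·AC·AC·BCA·AC·BCA·A·BCA·AC·AC·BCA·A·BCA·AC·AC·BCA
    A ↦ AC
    B ↦ A
    C ↦ BCA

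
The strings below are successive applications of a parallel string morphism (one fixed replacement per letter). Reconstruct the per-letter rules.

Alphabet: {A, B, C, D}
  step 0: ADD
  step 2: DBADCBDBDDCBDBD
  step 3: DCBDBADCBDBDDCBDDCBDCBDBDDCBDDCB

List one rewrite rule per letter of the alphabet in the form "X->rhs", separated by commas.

  step 2 ⇒ step 3: DBADCBDBDDCBDBD ⇒ DCB·D·BA·DCB·DB·D·DCB·D·DCB·DCB·DB·D·DCB·D·DCB
    A ↦ BA
    B ↦ D
    C ↦ DB
    D ↦ DCB

A->BA, B->D, C->DB, D->DCB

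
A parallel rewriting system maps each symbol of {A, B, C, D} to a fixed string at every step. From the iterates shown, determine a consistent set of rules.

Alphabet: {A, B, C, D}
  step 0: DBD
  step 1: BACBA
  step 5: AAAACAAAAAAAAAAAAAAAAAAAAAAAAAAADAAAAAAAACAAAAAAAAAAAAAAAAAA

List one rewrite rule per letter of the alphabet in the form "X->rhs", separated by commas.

  step 0 ⇒ step 1: DBD ⇒ BA·C·BA
    B ↦ C
    D ↦ BA
    A ↦ AA  (constrained at step 1)
    C ↦ AD  (constrained at step 1)

A->AA, B->C, C->AD, D->BA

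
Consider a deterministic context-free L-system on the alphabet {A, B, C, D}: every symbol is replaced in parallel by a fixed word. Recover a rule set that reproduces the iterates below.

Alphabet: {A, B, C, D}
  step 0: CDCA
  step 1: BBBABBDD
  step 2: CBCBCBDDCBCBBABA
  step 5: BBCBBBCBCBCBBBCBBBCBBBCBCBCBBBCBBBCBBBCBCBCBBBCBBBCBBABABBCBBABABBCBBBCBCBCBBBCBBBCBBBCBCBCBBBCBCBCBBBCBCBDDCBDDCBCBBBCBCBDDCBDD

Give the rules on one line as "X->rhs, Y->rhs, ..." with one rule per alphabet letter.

  step 1 ⇒ step 2: BBBABBDD ⇒ CB·CB·CB·DD·CB·CB·BA·BA
    A ↦ DD
    B ↦ CB
    D ↦ BA
  step 0 ⇒ step 1: CDCA ⇒ BB·BA·BB·DD
    C ↦ BB

A->DD, B->CB, C->BB, D->BA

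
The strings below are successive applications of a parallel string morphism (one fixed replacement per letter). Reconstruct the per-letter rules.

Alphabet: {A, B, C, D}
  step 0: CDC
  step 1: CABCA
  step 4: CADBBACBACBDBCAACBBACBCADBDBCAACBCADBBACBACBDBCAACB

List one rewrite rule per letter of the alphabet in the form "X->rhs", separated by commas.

  step 0 ⇒ step 1: CDC ⇒ CA·B·CA
    C ↦ CA
    D ↦ B
    A ↦ DB  (constrained at step 1)
    B ↦ ACB  (constrained at step 1)

A->DB, B->ACB, C->CA, D->B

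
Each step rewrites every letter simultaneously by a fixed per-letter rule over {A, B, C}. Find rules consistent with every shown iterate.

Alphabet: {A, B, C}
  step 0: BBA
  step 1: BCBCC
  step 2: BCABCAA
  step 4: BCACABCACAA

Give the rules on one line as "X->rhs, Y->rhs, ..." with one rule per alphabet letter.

A->C, B->BC, C->A

  step 1 ⇒ step 2: BCBCC ⇒ BC·A·BC·A·A
    B ↦ BC
    C ↦ A
  step 0 ⇒ step 1: BBA ⇒ BC·BC·C
    A ↦ C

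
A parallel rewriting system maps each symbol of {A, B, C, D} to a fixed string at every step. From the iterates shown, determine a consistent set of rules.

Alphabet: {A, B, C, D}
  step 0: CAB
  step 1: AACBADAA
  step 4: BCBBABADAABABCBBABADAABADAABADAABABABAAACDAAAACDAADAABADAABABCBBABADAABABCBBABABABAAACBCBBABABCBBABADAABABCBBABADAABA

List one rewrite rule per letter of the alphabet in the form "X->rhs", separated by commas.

  step 0 ⇒ step 1: CAB ⇒ AAC·BA·DAA
    A ↦ BA
    B ↦ DAA
    C ↦ AAC
    D ↦ BCB  (constrained at step 1)

A->BA, B->DAA, C->AAC, D->BCB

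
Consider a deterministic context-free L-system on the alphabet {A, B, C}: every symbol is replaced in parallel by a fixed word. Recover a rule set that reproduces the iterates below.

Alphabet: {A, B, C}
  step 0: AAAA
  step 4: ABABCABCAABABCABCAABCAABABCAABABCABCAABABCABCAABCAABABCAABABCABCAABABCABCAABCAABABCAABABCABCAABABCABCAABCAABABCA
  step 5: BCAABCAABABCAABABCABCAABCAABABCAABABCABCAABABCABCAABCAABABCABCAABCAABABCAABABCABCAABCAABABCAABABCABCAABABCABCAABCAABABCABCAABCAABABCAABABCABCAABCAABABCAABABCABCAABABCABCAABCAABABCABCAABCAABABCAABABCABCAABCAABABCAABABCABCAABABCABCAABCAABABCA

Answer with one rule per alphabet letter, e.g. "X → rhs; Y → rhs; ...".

A->BCA, B->A, C->BA

  step 4 ⇒ step 5: ABABCABCAABABCABCAABCAABABCAABABCABCAABABCABCAABCAABABCAABABCABCAABABCABCAABCAABABCAABABCABCAABABCABCAABCAABABCA ⇒ BCA·A·BCA·A·BA·BCA·A·BA·BCA·BCA·A·BCA·A·BA·BCA·A·BA·BCA·BCA·A·BA·BCA·BCA·A·BCA·A·BA·BCA·BCA·A·BCA·A·BA·BCA·A·BA·BCA·BCA·A·BCA·A·BA·BCA·A·BA·BCA·BCA·A·BA·BCA·BCA·A·BCA·A·BA·BCA·BCA·A·BCA·A·BA·BCA·A·BA·BCA·BCA·A·BCA·A·BA·BCA·A·BA·BCA·BCA·A·BA·BCA·BCA·A·BCA·A·BA·BCA·BCA·A·BCA·A·BA·BCA·A·BA·BCA·BCA·A·BCA·A·BA·BCA·A·BA·BCA·BCA·A·BA·BCA·BCA·A·BCA·A·BA·BCA
    A ↦ BCA
    B ↦ A
    C ↦ BA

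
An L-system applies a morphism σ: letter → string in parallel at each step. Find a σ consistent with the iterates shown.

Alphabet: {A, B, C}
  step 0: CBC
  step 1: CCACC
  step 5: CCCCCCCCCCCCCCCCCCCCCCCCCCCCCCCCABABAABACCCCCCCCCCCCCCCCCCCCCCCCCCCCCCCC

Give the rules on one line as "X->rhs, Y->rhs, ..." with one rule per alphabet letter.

A->BA, B->A, C->CC

  step 0 ⇒ step 1: CBC ⇒ CC·A·CC
    B ↦ A
    C ↦ CC
    A ↦ BA  (constrained at step 1)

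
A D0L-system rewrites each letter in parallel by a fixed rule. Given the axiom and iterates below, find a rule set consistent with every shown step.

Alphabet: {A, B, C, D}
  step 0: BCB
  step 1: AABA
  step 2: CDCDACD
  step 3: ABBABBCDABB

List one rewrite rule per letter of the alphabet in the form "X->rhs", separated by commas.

A->CD, B->A, C->AB, D->B

  step 2 ⇒ step 3: CDCDACD ⇒ AB·B·AB·B·CD·AB·B
    A ↦ CD
    C ↦ AB
    D ↦ B
  step 0 ⇒ step 1: BCB ⇒ A·AB·A
    B ↦ A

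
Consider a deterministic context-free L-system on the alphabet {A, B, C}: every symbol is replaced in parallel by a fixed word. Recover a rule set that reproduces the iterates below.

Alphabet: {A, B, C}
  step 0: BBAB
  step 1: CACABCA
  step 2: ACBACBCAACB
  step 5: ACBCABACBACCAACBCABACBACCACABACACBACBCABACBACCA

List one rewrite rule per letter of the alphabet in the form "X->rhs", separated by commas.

A->B, B->CA, C->AC

  step 1 ⇒ step 2: CACABCA ⇒ AC·B·AC·B·CA·AC·B
    A ↦ B
    B ↦ CA
    C ↦ AC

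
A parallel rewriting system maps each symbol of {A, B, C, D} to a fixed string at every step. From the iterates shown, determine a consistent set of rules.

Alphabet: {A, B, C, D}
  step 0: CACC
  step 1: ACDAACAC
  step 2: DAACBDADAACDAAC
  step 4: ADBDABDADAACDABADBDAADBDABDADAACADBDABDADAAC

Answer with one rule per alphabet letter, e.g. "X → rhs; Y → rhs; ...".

  step 1 ⇒ step 2: ACDAACAC ⇒ DA·AC·B·DA·DA·AC·DA·AC
    A ↦ DA
    C ↦ AC
    D ↦ B
    B ↦ AD  (constrained at step 2)

A->DA, B->AD, C->AC, D->B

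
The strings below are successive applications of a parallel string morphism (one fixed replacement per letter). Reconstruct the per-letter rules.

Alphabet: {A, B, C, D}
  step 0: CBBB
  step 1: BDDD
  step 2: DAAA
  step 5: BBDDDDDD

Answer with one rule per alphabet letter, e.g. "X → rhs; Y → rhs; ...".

  step 1 ⇒ step 2: BDDD ⇒ D·A·A·A
    B ↦ D
    D ↦ A
    A ↦ CC  (constrained at step 2)
  step 0 ⇒ step 1: CBBB ⇒ B·D·D·D
    C ↦ B

A->CC, B->D, C->B, D->A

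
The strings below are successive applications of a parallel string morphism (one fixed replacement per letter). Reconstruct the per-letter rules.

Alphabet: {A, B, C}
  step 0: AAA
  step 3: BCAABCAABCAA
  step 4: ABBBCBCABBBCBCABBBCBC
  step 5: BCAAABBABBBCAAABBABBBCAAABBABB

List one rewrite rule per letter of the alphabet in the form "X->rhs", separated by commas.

  step 4 ⇒ step 5: ABBBCBCABBBCBCABBBCBC ⇒ BC·A·A·A·BB·A·BB·BC·A·A·A·BB·A·BB·BC·A·A·A·BB·A·BB
    A ↦ BC
    B ↦ A
    C ↦ BB

A->BC, B->A, C->BB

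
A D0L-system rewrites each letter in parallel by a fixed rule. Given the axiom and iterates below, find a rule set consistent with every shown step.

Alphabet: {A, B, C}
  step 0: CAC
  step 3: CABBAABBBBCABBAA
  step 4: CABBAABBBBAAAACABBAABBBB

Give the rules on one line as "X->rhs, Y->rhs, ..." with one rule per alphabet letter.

  step 3 ⇒ step 4: CABBAABBBBCABBAA ⇒ CA·BB·A·A·BB·BB·A·A·A·A·CA·BB·A·A·BB·BB
    A ↦ BB
    B ↦ A
    C ↦ CA

A->BB, B->A, C->CA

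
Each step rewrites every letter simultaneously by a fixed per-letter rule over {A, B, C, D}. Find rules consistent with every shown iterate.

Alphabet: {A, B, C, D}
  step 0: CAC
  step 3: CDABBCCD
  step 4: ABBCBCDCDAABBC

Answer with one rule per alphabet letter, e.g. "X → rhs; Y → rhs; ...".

  step 3 ⇒ step 4: CDABBCCD ⇒ A·BBC·B·CD·CD·A·A·BBC
    A ↦ B
    B ↦ CD
    C ↦ A
    D ↦ BBC

A->B, B->CD, C->A, D->BBC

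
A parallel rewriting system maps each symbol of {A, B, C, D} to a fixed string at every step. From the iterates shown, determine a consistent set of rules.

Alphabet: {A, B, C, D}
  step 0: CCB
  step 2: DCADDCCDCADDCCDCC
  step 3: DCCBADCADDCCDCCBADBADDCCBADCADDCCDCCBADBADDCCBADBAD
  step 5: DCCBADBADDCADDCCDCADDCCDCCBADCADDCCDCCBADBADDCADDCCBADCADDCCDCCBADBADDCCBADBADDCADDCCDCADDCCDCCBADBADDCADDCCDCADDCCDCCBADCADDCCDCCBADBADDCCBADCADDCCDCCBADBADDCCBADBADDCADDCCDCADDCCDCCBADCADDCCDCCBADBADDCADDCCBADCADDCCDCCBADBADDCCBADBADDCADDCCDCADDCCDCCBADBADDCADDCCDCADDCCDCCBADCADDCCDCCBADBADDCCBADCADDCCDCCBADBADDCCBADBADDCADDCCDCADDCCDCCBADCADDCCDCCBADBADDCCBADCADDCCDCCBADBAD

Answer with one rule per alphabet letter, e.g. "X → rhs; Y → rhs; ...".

  step 2 ⇒ step 3: DCADDCCDCADDCCDCC ⇒ DCC·BAD·CAD·DCC·DCC·BAD·BAD·DCC·BAD·CAD·DCC·DCC·BAD·BAD·DCC·BAD·BAD
    A ↦ CAD
    C ↦ BAD
    D ↦ DCC
    B ↦ D  (constrained at step 0)

A->CAD, B->D, C->BAD, D->DCC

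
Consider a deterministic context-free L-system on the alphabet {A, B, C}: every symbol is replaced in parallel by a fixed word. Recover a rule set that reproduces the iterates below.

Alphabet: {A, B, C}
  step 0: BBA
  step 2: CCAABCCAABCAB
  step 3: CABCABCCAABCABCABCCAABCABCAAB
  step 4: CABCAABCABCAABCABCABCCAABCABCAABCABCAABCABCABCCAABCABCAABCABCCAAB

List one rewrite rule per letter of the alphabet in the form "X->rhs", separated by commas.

A->C, B->AAB, C->CAB

  step 3 ⇒ step 4: CABCABCCAABCABCABCCAABCABCAAB ⇒ CAB·C·AAB·CAB·C·AAB·CAB·CAB·C·C·AAB·CAB·C·AAB·CAB·C·AAB·CAB·CAB·C·C·AAB·CAB·C·AAB·CAB·C·C·AAB
    A ↦ C
    B ↦ AAB
    C ↦ CAB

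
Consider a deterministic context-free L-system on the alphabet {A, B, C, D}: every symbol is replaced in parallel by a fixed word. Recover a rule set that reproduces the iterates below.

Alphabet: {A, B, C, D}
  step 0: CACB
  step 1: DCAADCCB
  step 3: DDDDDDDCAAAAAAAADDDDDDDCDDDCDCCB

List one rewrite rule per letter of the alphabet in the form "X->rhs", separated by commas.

  step 0 ⇒ step 1: CACB ⇒ DC·AA·DC·CB
    A ↦ AA
    B ↦ CB
    C ↦ DC
    D ↦ DD  (constrained at step 1)

A->AA, B->CB, C->DC, D->DD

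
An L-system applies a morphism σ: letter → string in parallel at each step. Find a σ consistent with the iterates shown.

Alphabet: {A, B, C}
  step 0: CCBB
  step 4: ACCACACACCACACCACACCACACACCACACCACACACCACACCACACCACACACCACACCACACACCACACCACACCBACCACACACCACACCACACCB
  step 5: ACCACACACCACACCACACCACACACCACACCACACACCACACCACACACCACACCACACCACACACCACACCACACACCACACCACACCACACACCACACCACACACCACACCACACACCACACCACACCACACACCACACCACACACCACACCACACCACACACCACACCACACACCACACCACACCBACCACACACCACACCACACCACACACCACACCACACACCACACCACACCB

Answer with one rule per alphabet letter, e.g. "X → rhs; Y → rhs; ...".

A->ACC, B->CB, C->AC

  step 4 ⇒ step 5: ACCACACACCACACCACACCACACACCACACCACACACCACACCACACCACACACCACACCACACACCACACCACACCBACCACACACCACACCACACCB ⇒ ACC·AC·AC·ACC·AC·ACC·AC·ACC·AC·AC·ACC·AC·ACC·AC·AC·ACC·AC·ACC·AC·AC·ACC·AC·ACC·AC·ACC·AC·AC·ACC·AC·ACC·AC·AC·ACC·AC·ACC·AC·ACC·AC·AC·ACC·AC·ACC·AC·AC·ACC·AC·ACC·AC·AC·ACC·AC·ACC·AC·ACC·AC·AC·ACC·AC·ACC·AC·AC·ACC·AC·ACC·AC·ACC·AC·AC·ACC·AC·ACC·AC·AC·ACC·AC·ACC·AC·AC·CB·ACC·AC·AC·ACC·AC·ACC·AC·ACC·AC·AC·ACC·AC·ACC·AC·AC·ACC·AC·ACC·AC·AC·CB
    A ↦ ACC
    B ↦ CB
    C ↦ AC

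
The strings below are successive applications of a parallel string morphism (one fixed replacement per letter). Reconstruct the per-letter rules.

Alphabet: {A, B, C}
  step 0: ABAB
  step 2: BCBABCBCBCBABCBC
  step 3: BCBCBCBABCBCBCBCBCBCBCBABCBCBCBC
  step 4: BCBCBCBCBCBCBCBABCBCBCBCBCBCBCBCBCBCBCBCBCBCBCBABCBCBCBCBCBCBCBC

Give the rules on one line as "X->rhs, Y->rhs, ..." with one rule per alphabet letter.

  step 3 ⇒ step 4: BCBCBCBABCBCBCBCBCBCBCBABCBCBCBC ⇒ BC·BC·BC·BC·BC·BC·BC·BA·BC·BC·BC·BC·BC·BC·BC·BC·BC·BC·BC·BC·BC·BC·BC·BA·BC·BC·BC·BC·BC·BC·BC·BC
    A ↦ BA
    B ↦ BC
    C ↦ BC

A->BA, B->BC, C->BC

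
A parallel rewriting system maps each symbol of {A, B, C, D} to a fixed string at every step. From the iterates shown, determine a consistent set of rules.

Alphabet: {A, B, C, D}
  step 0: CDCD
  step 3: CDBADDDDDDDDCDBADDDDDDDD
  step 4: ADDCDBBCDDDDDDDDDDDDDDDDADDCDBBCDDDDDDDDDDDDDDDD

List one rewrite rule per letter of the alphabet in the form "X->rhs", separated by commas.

  step 3 ⇒ step 4: CDBADDDDDDDDCDBADDDDDDDD ⇒ A·DD·CDB·BC·DD·DD·DD·DD·DD·DD·DD·DD·A·DD·CDB·BC·DD·DD·DD·DD·DD·DD·DD·DD
    A ↦ BC
    B ↦ CDB
    C ↦ A
    D ↦ DD

A->BC, B->CDB, C->A, D->DD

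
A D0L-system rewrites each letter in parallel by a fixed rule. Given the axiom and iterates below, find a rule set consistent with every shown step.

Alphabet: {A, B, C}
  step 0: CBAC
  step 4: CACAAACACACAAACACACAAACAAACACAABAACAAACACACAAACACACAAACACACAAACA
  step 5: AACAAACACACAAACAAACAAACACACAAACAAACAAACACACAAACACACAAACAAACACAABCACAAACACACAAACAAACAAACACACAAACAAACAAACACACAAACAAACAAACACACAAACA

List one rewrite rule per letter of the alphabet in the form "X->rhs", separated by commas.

  step 4 ⇒ step 5: CACAAACACACAAACACACAAACAAACACAABAACAAACACACAAACACACAAACACACAAACA ⇒ AA·CA·AA·CA·CA·CA·AA·CA·AA·CA·AA·CA·CA·CA·AA·CA·AA·CA·AA·CA·CA·CA·AA·CA·CA·CA·AA·CA·AA·CA·CA·AB·CA·CA·AA·CA·CA·CA·AA·CA·AA·CA·AA·CA·CA·CA·AA·CA·AA·CA·AA·CA·CA·CA·AA·CA·AA·CA·AA·CA·CA·CA·AA·CA
    A ↦ CA
    B ↦ AB
    C ↦ AA

A->CA, B->AB, C->AA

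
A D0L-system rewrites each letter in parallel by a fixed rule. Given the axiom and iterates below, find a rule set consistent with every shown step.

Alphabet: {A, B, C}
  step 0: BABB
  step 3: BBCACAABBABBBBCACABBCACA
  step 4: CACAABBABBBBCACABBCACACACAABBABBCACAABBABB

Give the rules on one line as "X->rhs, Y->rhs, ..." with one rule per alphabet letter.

  step 3 ⇒ step 4: BBCACAABBABBBBCACABBCACA ⇒ CA·CA·A·BB·A·BB·BB·CA·CA·BB·CA·CA·CA·CA·A·BB·A·BB·CA·CA·A·BB·A·BB
    A ↦ BB
    B ↦ CA
    C ↦ A

A->BB, B->CA, C->A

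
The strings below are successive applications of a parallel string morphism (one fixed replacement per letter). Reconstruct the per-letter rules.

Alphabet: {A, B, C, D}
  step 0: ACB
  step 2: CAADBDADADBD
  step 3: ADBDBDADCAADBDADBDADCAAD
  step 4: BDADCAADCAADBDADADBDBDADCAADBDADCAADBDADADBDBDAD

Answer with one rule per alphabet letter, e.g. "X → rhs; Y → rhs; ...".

A->BD, B->CA, C->AD, D->AD

  step 3 ⇒ step 4: ADBDBDADCAADBDADBDADCAAD ⇒ BD·AD·CA·AD·CA·AD·BD·AD·AD·BD·BD·AD·CA·AD·BD·AD·CA·AD·BD·AD·AD·BD·BD·AD
    A ↦ BD
    B ↦ CA
    C ↦ AD
    D ↦ AD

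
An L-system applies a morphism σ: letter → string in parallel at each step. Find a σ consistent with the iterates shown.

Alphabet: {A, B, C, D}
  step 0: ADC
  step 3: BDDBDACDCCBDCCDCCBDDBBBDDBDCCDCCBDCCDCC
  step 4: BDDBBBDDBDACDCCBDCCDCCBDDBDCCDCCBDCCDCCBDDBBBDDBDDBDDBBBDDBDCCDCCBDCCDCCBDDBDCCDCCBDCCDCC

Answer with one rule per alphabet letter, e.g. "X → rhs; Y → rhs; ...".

A->DAC, B->BDD, C->DCC, D->B

  step 3 ⇒ step 4: BDDBDACDCCBDCCDCCBDDBBBDDBDCCDCCBDCCDCC ⇒ BDD·B·B·BDD·B·DAC·DCC·B·DCC·DCC·BDD·B·DCC·DCC·B·DCC·DCC·BDD·B·B·BDD·BDD·BDD·B·B·BDD·B·DCC·DCC·B·DCC·DCC·BDD·B·DCC·DCC·B·DCC·DCC
    A ↦ DAC
    B ↦ BDD
    C ↦ DCC
    D ↦ B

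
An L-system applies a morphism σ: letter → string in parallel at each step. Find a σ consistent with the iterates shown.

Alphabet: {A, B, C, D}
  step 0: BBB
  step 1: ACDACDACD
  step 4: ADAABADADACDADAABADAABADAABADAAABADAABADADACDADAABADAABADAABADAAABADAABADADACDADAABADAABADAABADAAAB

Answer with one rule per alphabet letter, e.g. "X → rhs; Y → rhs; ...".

  step 0 ⇒ step 1: BBB ⇒ ACD·ACD·ACD
    B ↦ ACD
    A ↦ AD  (constrained at step 1)
    C ↦ A  (constrained at step 1)
    D ↦ AAB  (constrained at step 1)

A->AD, B->ACD, C->A, D->AAB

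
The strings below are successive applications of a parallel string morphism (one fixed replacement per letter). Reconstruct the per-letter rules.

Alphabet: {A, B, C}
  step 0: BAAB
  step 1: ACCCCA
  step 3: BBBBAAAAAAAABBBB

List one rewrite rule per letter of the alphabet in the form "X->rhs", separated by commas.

  step 0 ⇒ step 1: BAAB ⇒ A·CC·CC·A
    A ↦ CC
    B ↦ A
    C ↦ BB  (constrained at step 1)

A->CC, B->A, C->BB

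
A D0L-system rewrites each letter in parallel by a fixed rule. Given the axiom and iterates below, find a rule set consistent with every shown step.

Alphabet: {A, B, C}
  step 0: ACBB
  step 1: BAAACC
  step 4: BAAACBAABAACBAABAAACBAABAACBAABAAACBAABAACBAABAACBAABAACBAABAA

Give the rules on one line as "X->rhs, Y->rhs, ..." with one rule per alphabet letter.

  step 0 ⇒ step 1: ACBB ⇒ BAA·A·C·C
    A ↦ BAA
    B ↦ C
    C ↦ A

A->BAA, B->C, C->A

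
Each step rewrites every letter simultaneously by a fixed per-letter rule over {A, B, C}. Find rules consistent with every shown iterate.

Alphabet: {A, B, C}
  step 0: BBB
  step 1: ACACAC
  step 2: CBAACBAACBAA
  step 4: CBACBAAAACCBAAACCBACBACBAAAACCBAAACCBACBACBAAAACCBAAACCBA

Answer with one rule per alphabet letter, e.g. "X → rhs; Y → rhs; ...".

A->CBA, B->AC, C->A

  step 1 ⇒ step 2: ACACAC ⇒ CBA·A·CBA·A·CBA·A
    A ↦ CBA
    C ↦ A
  step 0 ⇒ step 1: BBB ⇒ AC·AC·AC
    B ↦ AC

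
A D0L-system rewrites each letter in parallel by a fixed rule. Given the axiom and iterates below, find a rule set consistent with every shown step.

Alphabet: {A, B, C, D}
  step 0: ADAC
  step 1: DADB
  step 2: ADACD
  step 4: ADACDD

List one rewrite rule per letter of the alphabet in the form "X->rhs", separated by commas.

A->D, B->CD, C->B, D->A

  step 1 ⇒ step 2: DADB ⇒ A·D·A·CD
    A ↦ D
    B ↦ CD
    D ↦ A
  step 0 ⇒ step 1: ADAC ⇒ D·A·D·B
    C ↦ B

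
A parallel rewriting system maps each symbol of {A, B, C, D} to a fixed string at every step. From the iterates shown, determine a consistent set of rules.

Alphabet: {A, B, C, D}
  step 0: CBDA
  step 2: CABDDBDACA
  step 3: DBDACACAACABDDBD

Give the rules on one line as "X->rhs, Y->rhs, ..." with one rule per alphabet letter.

A->BD, B->A, C->D, D->CA

  step 2 ⇒ step 3: CABDDBDACA ⇒ D·BD·A·CA·CA·A·CA·BD·D·BD
    A ↦ BD
    B ↦ A
    C ↦ D
    D ↦ CA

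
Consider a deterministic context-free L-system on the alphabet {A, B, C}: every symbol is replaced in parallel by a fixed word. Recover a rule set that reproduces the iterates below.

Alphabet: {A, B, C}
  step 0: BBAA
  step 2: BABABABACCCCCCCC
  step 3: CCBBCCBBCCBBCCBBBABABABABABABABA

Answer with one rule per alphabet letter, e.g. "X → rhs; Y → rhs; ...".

  step 2 ⇒ step 3: BABABABACCCCCCCC ⇒ CC·BB·CC·BB·CC·BB·CC·BB·BA·BA·BA·BA·BA·BA·BA·BA
    A ↦ BB
    B ↦ CC
    C ↦ BA

A->BB, B->CC, C->BA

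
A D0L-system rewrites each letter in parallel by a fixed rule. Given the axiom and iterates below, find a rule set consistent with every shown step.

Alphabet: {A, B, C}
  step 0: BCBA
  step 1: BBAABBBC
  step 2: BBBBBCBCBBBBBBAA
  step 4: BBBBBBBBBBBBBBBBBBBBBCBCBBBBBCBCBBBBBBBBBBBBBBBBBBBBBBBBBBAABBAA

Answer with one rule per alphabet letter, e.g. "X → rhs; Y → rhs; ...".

A->BC, B->BB, C->AA

  step 1 ⇒ step 2: BBAABBBC ⇒ BB·BB·BC·BC·BB·BB·BB·AA
    A ↦ BC
    B ↦ BB
    C ↦ AA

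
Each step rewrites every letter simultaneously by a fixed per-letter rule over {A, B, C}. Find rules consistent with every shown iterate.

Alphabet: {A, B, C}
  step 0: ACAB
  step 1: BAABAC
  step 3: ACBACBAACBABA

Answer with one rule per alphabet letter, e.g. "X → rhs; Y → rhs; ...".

A->BA, B->C, C->A

  step 0 ⇒ step 1: ACAB ⇒ BA·A·BA·C
    A ↦ BA
    B ↦ C
    C ↦ A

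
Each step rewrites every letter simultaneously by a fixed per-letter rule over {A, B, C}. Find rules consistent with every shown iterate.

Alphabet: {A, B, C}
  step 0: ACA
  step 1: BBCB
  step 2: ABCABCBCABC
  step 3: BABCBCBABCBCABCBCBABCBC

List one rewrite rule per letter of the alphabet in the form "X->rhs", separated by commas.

  step 2 ⇒ step 3: ABCABCBCABC ⇒ B·ABC·BC·B·ABC·BC·ABC·BC·B·ABC·BC
    A ↦ B
    B ↦ ABC
    C ↦ BC

A->B, B->ABC, C->BC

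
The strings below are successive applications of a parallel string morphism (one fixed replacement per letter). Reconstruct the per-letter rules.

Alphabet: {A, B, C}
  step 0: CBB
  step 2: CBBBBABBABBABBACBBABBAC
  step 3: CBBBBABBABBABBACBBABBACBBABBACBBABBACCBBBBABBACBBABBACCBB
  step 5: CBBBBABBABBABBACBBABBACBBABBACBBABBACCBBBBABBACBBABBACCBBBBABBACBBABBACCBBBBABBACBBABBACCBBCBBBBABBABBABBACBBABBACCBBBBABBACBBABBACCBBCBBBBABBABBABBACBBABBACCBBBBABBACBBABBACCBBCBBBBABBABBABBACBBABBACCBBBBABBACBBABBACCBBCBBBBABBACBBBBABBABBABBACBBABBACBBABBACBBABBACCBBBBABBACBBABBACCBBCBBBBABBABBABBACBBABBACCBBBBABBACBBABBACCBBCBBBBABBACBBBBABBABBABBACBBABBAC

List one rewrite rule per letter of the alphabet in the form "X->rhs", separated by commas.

  step 2 ⇒ step 3: CBBBBABBABBABBACBBABBAC ⇒ CBB·BBA·BBA·BBA·BBA·C·BBA·BBA·C·BBA·BBA·C·BBA·BBA·C·CBB·BBA·BBA·C·BBA·BBA·C·CBB
    A ↦ C
    B ↦ BBA
    C ↦ CBB

A->C, B->BBA, C->CBB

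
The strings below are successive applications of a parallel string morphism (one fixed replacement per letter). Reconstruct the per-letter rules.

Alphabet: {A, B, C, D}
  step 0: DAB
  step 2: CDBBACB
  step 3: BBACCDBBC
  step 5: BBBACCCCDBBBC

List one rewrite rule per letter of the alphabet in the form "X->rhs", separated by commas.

  step 2 ⇒ step 3: CDBBACB ⇒ B·BA·C·C·DB·B·C
    A ↦ DB
    B ↦ C
    C ↦ B
    D ↦ BA

A->DB, B->C, C->B, D->BA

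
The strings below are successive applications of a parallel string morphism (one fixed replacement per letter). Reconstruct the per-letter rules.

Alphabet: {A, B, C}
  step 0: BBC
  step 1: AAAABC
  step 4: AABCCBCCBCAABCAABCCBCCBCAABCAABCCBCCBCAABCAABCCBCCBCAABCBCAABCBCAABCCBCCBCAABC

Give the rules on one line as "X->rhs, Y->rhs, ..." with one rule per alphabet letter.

A->CBC, B->AA, C->BC

  step 0 ⇒ step 1: BBC ⇒ AA·AA·BC
    B ↦ AA
    C ↦ BC
    A ↦ CBC  (constrained at step 1)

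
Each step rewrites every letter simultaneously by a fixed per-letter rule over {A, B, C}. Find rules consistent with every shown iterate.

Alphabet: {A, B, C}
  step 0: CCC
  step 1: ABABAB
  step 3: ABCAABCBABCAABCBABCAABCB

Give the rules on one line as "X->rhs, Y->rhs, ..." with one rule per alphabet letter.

  step 0 ⇒ step 1: CCC ⇒ AB·AB·AB
    C ↦ AB
    A ↦ CB  (constrained at step 1)
    B ↦ CA  (constrained at step 1)

A->CB, B->CA, C->AB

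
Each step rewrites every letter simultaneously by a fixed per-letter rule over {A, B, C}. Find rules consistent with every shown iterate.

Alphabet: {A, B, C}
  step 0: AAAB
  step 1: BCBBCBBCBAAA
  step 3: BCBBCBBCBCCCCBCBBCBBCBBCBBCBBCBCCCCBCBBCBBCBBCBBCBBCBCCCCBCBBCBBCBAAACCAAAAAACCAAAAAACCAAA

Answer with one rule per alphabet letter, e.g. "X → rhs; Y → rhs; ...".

  step 0 ⇒ step 1: AAAB ⇒ BCB·BCB·BCB·AAA
    A ↦ BCB
    B ↦ AAA
    C ↦ CC  (constrained at step 1)

A->BCB, B->AAA, C->CC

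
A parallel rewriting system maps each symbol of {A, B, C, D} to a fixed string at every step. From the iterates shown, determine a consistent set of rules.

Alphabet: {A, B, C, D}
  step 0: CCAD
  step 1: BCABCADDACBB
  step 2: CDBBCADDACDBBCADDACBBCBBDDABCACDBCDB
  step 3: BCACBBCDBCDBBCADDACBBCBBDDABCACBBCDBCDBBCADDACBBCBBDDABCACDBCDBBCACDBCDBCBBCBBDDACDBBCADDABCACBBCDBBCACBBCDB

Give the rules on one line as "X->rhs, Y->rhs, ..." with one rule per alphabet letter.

A->DDA, B->CDB, C->BCA, D->CBB

  step 2 ⇒ step 3: CDBBCADDACDBBCADDACBBCBBDDABCACDBCDB ⇒ BCA·CBB·CDB·CDB·BCA·DDA·CBB·CBB·DDA·BCA·CBB·CDB·CDB·BCA·DDA·CBB·CBB·DDA·BCA·CDB·CDB·BCA·CDB·CDB·CBB·CBB·DDA·CDB·BCA·DDA·BCA·CBB·CDB·BCA·CBB·CDB
    A ↦ DDA
    B ↦ CDB
    C ↦ BCA
    D ↦ CBB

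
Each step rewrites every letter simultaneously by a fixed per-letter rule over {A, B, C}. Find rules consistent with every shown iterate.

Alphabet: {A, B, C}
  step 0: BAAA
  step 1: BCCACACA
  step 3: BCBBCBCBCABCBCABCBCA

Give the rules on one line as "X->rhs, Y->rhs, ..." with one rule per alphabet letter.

  step 0 ⇒ step 1: BAAA ⇒ BC·CA·CA·CA
    A ↦ CA
    B ↦ BC
    C ↦ B  (constrained at step 1)

A->CA, B->BC, C->B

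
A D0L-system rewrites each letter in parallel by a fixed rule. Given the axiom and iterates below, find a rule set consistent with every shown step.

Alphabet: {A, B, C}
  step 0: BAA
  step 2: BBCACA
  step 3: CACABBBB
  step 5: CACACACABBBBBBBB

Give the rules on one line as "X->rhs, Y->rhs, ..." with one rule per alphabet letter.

  step 2 ⇒ step 3: BBCACA ⇒ CA·CA·B·B·B·B
    A ↦ B
    B ↦ CA
    C ↦ B

A->B, B->CA, C->B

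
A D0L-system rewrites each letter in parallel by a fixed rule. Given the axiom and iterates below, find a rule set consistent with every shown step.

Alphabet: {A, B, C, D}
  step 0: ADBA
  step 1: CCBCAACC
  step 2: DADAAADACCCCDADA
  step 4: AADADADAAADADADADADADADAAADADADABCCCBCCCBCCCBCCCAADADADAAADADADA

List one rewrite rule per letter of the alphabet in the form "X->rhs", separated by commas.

A->CC, B->AA, C->DA, D->BC

  step 1 ⇒ step 2: CCBCAACC ⇒ DA·DA·AA·DA·CC·CC·DA·DA
    A ↦ CC
    B ↦ AA
    C ↦ DA
  step 0 ⇒ step 1: ADBA ⇒ CC·BC·AA·CC
    D ↦ BC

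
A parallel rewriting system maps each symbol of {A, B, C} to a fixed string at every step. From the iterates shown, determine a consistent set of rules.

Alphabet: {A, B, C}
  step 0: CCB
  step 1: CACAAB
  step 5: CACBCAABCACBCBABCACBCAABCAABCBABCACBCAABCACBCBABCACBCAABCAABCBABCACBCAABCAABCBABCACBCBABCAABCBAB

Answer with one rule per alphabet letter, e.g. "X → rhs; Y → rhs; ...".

A->CB, B->AB, C->CA

  step 0 ⇒ step 1: CCB ⇒ CA·CA·AB
    B ↦ AB
    C ↦ CA
    A ↦ CB  (constrained at step 1)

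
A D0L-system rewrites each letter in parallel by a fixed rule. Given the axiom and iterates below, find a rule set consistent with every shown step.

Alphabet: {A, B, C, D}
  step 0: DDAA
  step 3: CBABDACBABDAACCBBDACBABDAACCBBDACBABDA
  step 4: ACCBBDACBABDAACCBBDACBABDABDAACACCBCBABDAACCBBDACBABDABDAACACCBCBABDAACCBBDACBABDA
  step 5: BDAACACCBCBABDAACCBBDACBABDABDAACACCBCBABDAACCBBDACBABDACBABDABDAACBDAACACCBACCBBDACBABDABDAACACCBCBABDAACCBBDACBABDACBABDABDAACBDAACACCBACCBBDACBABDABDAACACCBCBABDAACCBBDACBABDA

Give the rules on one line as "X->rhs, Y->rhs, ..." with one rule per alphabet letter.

  step 4 ⇒ step 5: ACCBBDACBABDAACCBBDACBABDABDAACACCBCBABDAACCBBDACBABDABDAACACCBCBABDAACCBBDACBABDA ⇒ BDA·AC·AC·CB·CB·A·BDA·AC·CB·BDA·CB·A·BDA·BDA·AC·AC·CB·CB·A·BDA·AC·CB·BDA·CB·A·BDA·CB·A·BDA·BDA·AC·BDA·AC·AC·CB·AC·CB·BDA·CB·A·BDA·BDA·AC·AC·CB·CB·A·BDA·AC·CB·BDA·CB·A·BDA·CB·A·BDA·BDA·AC·BDA·AC·AC·CB·AC·CB·BDA·CB·A·BDA·BDA·AC·AC·CB·CB·A·BDA·AC·CB·BDA·CB·A·BDA
    A ↦ BDA
    B ↦ CB
    C ↦ AC
    D ↦ A

A->BDA, B->CB, C->AC, D->A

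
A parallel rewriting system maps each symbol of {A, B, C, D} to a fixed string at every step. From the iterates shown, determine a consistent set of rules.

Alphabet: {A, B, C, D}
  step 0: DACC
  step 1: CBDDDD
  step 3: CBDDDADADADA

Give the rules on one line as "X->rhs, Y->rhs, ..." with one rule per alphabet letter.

A->DD, B->A, C->D, D->CB

  step 0 ⇒ step 1: DACC ⇒ CB·DD·D·D
    A ↦ DD
    C ↦ D
    D ↦ CB
    B ↦ A  (constrained at step 1)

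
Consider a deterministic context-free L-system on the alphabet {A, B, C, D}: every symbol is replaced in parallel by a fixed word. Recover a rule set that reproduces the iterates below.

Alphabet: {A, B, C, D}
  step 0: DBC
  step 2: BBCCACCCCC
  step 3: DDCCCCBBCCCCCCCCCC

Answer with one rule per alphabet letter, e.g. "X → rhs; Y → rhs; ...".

A->BB, B->D, C->CC, D->AC

  step 2 ⇒ step 3: BBCCACCCCC ⇒ D·D·CC·CC·BB·CC·CC·CC·CC·CC
    A ↦ BB
    B ↦ D
    C ↦ CC
    D ↦ AC  (constrained at step 0)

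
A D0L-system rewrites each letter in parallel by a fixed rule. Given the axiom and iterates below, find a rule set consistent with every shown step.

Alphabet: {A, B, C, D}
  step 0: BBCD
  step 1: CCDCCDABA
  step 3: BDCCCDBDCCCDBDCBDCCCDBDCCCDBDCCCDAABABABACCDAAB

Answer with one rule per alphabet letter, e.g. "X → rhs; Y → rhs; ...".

A->BDC, B->CCD, C->AB, D->A

  step 0 ⇒ step 1: BBCD ⇒ CCD·CCD·AB·A
    B ↦ CCD
    C ↦ AB
    D ↦ A
    A ↦ BDC  (constrained at step 1)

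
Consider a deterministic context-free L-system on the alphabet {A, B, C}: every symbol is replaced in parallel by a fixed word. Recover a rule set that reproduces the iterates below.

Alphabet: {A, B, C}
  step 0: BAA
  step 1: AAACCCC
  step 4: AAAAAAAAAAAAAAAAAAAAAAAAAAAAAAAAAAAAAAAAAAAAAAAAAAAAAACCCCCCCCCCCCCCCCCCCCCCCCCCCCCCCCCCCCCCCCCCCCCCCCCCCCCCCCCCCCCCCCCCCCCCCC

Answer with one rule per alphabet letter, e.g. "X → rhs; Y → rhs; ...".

  step 0 ⇒ step 1: BAA ⇒ AAA·CC·CC
    A ↦ CC
    B ↦ AAA
    C ↦ BBB  (constrained at step 1)

A->CC, B->AAA, C->BBB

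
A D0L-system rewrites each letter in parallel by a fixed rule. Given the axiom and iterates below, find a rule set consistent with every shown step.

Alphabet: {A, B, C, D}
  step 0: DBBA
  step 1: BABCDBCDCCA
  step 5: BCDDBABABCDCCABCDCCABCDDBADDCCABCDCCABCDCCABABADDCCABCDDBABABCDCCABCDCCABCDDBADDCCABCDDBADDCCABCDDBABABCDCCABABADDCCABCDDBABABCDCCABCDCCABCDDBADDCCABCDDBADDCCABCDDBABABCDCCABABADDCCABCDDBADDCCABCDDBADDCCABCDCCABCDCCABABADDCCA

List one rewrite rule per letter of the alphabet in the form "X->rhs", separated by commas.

A->CCA, B->BCD, C->D, D->BA

  step 0 ⇒ step 1: DBBA ⇒ BA·BCD·BCD·CCA
    A ↦ CCA
    B ↦ BCD
    D ↦ BA
    C ↦ D  (constrained at step 1)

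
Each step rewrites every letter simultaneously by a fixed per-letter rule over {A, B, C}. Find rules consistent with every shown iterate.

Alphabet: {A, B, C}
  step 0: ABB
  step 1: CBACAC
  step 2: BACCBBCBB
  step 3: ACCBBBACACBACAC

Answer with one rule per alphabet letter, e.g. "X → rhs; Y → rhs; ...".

  step 2 ⇒ step 3: BACCBBCBB ⇒ AC·CB·B·B·AC·AC·B·AC·AC
    A ↦ CB
    B ↦ AC
    C ↦ B

A->CB, B->AC, C->B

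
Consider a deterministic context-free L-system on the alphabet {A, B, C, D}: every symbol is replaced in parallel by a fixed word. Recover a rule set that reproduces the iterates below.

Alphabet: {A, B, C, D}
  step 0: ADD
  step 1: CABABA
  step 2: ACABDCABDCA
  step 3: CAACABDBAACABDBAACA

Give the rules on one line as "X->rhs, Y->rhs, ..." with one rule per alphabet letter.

  step 2 ⇒ step 3: ACABDCABDCA ⇒ CA·A·CA·BD·BA·A·CA·BD·BA·A·CA
    A ↦ CA
    B ↦ BD
    C ↦ A
    D ↦ BA

A->CA, B->BD, C->A, D->BA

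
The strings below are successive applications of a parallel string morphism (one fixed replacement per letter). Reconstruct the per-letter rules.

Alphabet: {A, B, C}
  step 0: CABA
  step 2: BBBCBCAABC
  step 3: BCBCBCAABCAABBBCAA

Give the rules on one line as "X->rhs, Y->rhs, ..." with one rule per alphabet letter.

  step 2 ⇒ step 3: BBBCBCAABC ⇒ BC·BC·BC·AA·BC·AA·B·B·BC·AA
    A ↦ B
    B ↦ BC
    C ↦ AA

A->B, B->BC, C->AA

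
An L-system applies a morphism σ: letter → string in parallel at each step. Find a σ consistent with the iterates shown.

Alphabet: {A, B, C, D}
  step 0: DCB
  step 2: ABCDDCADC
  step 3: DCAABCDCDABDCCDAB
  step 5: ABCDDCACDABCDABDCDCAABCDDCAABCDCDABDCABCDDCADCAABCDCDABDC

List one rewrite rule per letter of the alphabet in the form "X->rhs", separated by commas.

A->DC, B->A, C->AB, D->CD

  step 2 ⇒ step 3: ABCDDCADC ⇒ DC·A·AB·CD·CD·AB·DC·CD·AB
    A ↦ DC
    B ↦ A
    C ↦ AB
    D ↦ CD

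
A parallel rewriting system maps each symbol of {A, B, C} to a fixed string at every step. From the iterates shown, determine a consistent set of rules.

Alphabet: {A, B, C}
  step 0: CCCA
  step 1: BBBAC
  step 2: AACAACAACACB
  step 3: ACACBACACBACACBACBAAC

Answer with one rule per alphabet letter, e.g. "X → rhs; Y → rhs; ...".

  step 2 ⇒ step 3: AACAACAACACB ⇒ AC·AC·B·AC·AC·B·AC·AC·B·AC·B·AAC
    A ↦ AC
    B ↦ AAC
    C ↦ B

A->AC, B->AAC, C->B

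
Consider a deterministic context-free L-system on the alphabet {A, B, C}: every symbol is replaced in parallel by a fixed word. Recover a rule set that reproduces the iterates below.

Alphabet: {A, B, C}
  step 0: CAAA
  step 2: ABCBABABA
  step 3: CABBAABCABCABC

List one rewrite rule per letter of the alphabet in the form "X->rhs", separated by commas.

A->C, B->AB, C->BA

  step 2 ⇒ step 3: ABCBABABA ⇒ C·AB·BA·AB·C·AB·C·AB·C
    A ↦ C
    B ↦ AB
    C ↦ BA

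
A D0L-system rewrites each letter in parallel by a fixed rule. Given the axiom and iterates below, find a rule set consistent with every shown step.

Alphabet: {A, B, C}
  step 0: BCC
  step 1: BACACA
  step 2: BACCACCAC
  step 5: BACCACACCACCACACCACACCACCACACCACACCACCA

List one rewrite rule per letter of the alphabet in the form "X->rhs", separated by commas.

  step 1 ⇒ step 2: BACACA ⇒ BA·C·CA·C·CA·C
    A ↦ C
    B ↦ BA
    C ↦ CA

A->C, B->BA, C->CA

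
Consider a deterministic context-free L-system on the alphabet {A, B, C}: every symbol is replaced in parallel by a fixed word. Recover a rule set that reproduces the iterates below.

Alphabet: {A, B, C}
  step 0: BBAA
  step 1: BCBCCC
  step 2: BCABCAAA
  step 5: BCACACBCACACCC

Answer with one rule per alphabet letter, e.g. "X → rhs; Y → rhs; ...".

  step 1 ⇒ step 2: BCBCCC ⇒ BC·A·BC·A·A·A
    B ↦ BC
    C ↦ A
  step 0 ⇒ step 1: BBAA ⇒ BC·BC·C·C
    A ↦ C

A->C, B->BC, C->A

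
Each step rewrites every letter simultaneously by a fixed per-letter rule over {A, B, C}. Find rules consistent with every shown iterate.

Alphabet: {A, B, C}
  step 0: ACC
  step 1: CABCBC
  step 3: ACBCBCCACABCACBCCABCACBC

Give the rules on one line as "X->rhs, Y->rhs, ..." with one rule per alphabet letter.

A->CA, B->AC, C->BC

  step 0 ⇒ step 1: ACC ⇒ CA·BC·BC
    A ↦ CA
    C ↦ BC
    B ↦ AC  (constrained at step 1)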